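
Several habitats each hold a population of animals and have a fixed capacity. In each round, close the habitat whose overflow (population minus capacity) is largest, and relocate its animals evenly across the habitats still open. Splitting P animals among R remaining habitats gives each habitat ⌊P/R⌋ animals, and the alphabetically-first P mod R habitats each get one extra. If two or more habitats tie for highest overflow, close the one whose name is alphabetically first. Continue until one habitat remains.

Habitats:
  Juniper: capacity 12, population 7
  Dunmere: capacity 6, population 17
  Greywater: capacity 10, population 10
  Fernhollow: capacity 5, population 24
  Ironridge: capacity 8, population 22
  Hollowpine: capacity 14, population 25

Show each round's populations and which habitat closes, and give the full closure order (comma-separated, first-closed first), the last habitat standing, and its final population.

Closure order: Fernhollow, Ironridge, Dunmere, Hollowpine, Greywater
Last habitat: Juniper with 105 animals

Round 1: Dunmere=17 Fernhollow=24 Greywater=10 Hollowpine=25 Ironridge=22 Juniper=7 → close Fernhollow (overflow 19)
  24÷5 = 4 each, +1 to first 4
Round 2: Dunmere=22 Greywater=15 Hollowpine=30 Ironridge=27 Juniper=11 → close Ironridge (overflow 19)
  27÷4 = 6 each, +1 to first 3
Round 3: Dunmere=29 Greywater=22 Hollowpine=37 Juniper=17 → close Dunmere (overflow 23)
  29÷3 = 9 each, +1 to first 2
Round 4: Greywater=32 Hollowpine=47 Juniper=26 → close Hollowpine (overflow 33)
  47÷2 = 23 each, +1 to first 1
Round 5: Greywater=56 Juniper=49 → close Greywater (overflow 46)
  56÷1 = 56 each, +1 to first 0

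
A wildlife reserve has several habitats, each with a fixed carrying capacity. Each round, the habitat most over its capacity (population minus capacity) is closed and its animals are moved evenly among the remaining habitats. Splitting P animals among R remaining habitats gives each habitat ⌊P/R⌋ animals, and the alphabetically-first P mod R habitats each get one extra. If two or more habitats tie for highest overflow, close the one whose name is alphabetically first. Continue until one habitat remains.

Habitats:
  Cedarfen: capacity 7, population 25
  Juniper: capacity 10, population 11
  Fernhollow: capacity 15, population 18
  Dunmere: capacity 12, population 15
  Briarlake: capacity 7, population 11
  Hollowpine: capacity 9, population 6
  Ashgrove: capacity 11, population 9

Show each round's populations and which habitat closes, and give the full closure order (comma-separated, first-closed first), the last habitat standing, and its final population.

Round 1: Ashgrove=9 Briarlake=11 Cedarfen=25 Dunmere=15 Fernhollow=18 Hollowpine=6 Juniper=11 → close Cedarfen (overflow 18)
  25÷6 = 4 each, +1 to first 1
Round 2: Ashgrove=14 Briarlake=15 Dunmere=19 Fernhollow=22 Hollowpine=10 Juniper=15 → close Briarlake (overflow 8)
  15÷5 = 3 each, +1 to first 0
Round 3: Ashgrove=17 Dunmere=22 Fernhollow=25 Hollowpine=13 Juniper=18 → close Dunmere (overflow 10)
  22÷4 = 5 each, +1 to first 2
Round 4: Ashgrove=23 Fernhollow=31 Hollowpine=18 Juniper=23 → close Fernhollow (overflow 16)
  31÷3 = 10 each, +1 to first 1
Round 5: Ashgrove=34 Hollowpine=28 Juniper=33 → close Ashgrove (overflow 23)
  34÷2 = 17 each, +1 to first 0
Round 6: Hollowpine=45 Juniper=50 → close Juniper (overflow 40)
  50÷1 = 50 each, +1 to first 0

Closure order: Cedarfen, Briarlake, Dunmere, Fernhollow, Ashgrove, Juniper
Last habitat: Hollowpine with 95 animals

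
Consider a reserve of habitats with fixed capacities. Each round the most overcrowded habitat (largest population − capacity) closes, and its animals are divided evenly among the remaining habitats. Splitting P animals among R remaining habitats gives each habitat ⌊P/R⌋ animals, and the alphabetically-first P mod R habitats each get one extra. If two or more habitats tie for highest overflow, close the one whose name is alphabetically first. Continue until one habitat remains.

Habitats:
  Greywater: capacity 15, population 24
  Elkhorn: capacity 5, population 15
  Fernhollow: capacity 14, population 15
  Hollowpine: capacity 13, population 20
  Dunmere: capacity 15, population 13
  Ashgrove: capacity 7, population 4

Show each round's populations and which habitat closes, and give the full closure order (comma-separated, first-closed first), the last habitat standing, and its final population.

Closure order: Elkhorn, Greywater, Hollowpine, Fernhollow, Dunmere
Last habitat: Ashgrove with 91 animals

Round 1: Ashgrove=4 Dunmere=13 Elkhorn=15 Fernhollow=15 Greywater=24 Hollowpine=20 → close Elkhorn (overflow 10)
  15÷5 = 3 each, +1 to first 0
Round 2: Ashgrove=7 Dunmere=16 Fernhollow=18 Greywater=27 Hollowpine=23 → close Greywater (overflow 12)
  27÷4 = 6 each, +1 to first 3
Round 3: Ashgrove=14 Dunmere=23 Fernhollow=25 Hollowpine=29 → close Hollowpine (overflow 16)
  29÷3 = 9 each, +1 to first 2
Round 4: Ashgrove=24 Dunmere=33 Fernhollow=34 → close Fernhollow (overflow 20)
  34÷2 = 17 each, +1 to first 0
Round 5: Ashgrove=41 Dunmere=50 → close Dunmere (overflow 35)
  50÷1 = 50 each, +1 to first 0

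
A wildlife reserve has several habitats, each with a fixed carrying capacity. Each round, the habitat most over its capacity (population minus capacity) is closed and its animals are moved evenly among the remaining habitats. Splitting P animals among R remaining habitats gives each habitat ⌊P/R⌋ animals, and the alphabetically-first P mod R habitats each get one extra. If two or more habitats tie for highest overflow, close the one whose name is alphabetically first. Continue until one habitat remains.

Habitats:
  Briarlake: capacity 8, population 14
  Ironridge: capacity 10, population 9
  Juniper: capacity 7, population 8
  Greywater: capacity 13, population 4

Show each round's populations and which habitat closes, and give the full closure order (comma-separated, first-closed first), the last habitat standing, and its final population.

Round 1: Briarlake=14 Greywater=4 Ironridge=9 Juniper=8 → close Briarlake (overflow 6)
  14÷3 = 4 each, +1 to first 2
Round 2: Greywater=9 Ironridge=14 Juniper=12 → close Juniper (overflow 5)
  12÷2 = 6 each, +1 to first 0
Round 3: Greywater=15 Ironridge=20 → close Ironridge (overflow 10)
  20÷1 = 20 each, +1 to first 0

Closure order: Briarlake, Juniper, Ironridge
Last habitat: Greywater with 35 animals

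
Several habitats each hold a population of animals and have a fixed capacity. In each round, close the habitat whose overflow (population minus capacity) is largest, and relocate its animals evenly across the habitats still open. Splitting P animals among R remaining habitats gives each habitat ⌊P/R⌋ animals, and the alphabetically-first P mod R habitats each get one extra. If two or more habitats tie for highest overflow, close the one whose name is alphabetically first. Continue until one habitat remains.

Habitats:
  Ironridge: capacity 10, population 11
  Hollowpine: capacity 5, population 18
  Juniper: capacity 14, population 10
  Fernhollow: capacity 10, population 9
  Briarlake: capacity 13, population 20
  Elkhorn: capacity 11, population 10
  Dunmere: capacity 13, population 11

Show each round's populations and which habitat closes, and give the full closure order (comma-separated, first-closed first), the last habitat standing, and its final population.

Round 1: Briarlake=20 Dunmere=11 Elkhorn=10 Fernhollow=9 Hollowpine=18 Ironridge=11 Juniper=10 → close Hollowpine (overflow 13)
  18÷6 = 3 each, +1 to first 0
Round 2: Briarlake=23 Dunmere=14 Elkhorn=13 Fernhollow=12 Ironridge=14 Juniper=13 → close Briarlake (overflow 10)
  23÷5 = 4 each, +1 to first 3
Round 3: Dunmere=19 Elkhorn=18 Fernhollow=17 Ironridge=18 Juniper=17 → close Ironridge (overflow 8)
  18÷4 = 4 each, +1 to first 2
Round 4: Dunmere=24 Elkhorn=23 Fernhollow=21 Juniper=21 → close Elkhorn (overflow 12)
  23÷3 = 7 each, +1 to first 2
Round 5: Dunmere=32 Fernhollow=29 Juniper=28 → close Dunmere (overflow 19)
  32÷2 = 16 each, +1 to first 0
Round 6: Fernhollow=45 Juniper=44 → close Fernhollow (overflow 35)
  45÷1 = 45 each, +1 to first 0

Closure order: Hollowpine, Briarlake, Ironridge, Elkhorn, Dunmere, Fernhollow
Last habitat: Juniper with 89 animals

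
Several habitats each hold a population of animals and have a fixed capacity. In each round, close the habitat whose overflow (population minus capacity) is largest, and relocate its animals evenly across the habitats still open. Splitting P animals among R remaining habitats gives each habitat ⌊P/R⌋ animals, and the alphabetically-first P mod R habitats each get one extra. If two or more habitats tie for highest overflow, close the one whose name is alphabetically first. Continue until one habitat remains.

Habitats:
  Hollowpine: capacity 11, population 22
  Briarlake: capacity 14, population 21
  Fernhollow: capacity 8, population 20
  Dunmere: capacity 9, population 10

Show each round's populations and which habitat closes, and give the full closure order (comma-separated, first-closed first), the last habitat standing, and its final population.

Round 1: Briarlake=21 Dunmere=10 Fernhollow=20 Hollowpine=22 → close Fernhollow (overflow 12)
  20÷3 = 6 each, +1 to first 2
Round 2: Briarlake=28 Dunmere=17 Hollowpine=28 → close Hollowpine (overflow 17)
  28÷2 = 14 each, +1 to first 0
Round 3: Briarlake=42 Dunmere=31 → close Briarlake (overflow 28)
  42÷1 = 42 each, +1 to first 0

Closure order: Fernhollow, Hollowpine, Briarlake
Last habitat: Dunmere with 73 animals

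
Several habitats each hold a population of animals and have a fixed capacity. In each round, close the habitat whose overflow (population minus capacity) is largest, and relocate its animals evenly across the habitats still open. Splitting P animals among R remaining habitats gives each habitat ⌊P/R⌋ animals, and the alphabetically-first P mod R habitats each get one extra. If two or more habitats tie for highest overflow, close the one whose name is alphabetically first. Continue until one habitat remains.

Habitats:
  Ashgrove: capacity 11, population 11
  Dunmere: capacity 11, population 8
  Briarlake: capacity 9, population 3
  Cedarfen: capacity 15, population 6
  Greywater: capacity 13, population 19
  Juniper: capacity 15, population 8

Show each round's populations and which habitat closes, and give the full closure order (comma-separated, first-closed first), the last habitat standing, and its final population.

Closure order: Greywater, Ashgrove, Dunmere, Briarlake, Cedarfen
Last habitat: Juniper with 55 animals

Round 1: Ashgrove=11 Briarlake=3 Cedarfen=6 Dunmere=8 Greywater=19 Juniper=8 → close Greywater (overflow 6)
  19÷5 = 3 each, +1 to first 4
Round 2: Ashgrove=15 Briarlake=7 Cedarfen=10 Dunmere=12 Juniper=11 → close Ashgrove (overflow 4)
  15÷4 = 3 each, +1 to first 3
Round 3: Briarlake=11 Cedarfen=14 Dunmere=16 Juniper=14 → close Dunmere (overflow 5)
  16÷3 = 5 each, +1 to first 1
Round 4: Briarlake=17 Cedarfen=19 Juniper=19 → close Briarlake (overflow 8)
  17÷2 = 8 each, +1 to first 1
Round 5: Cedarfen=28 Juniper=27 → close Cedarfen (overflow 13)
  28÷1 = 28 each, +1 to first 0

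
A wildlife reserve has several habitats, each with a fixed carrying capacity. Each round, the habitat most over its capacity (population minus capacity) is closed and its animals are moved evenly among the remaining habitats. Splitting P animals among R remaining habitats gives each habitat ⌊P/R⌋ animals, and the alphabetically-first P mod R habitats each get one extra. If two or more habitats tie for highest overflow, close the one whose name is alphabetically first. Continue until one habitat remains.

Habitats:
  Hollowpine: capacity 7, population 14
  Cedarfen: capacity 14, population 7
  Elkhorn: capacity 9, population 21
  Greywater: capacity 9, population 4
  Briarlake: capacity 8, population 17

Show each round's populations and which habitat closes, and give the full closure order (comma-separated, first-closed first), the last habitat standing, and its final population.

Round 1: Briarlake=17 Cedarfen=7 Elkhorn=21 Greywater=4 Hollowpine=14 → close Elkhorn (overflow 12)
  21÷4 = 5 each, +1 to first 1
Round 2: Briarlake=23 Cedarfen=12 Greywater=9 Hollowpine=19 → close Briarlake (overflow 15)
  23÷3 = 7 each, +1 to first 2
Round 3: Cedarfen=20 Greywater=17 Hollowpine=26 → close Hollowpine (overflow 19)
  26÷2 = 13 each, +1 to first 0
Round 4: Cedarfen=33 Greywater=30 → close Greywater (overflow 21)
  30÷1 = 30 each, +1 to first 0

Closure order: Elkhorn, Briarlake, Hollowpine, Greywater
Last habitat: Cedarfen with 63 animals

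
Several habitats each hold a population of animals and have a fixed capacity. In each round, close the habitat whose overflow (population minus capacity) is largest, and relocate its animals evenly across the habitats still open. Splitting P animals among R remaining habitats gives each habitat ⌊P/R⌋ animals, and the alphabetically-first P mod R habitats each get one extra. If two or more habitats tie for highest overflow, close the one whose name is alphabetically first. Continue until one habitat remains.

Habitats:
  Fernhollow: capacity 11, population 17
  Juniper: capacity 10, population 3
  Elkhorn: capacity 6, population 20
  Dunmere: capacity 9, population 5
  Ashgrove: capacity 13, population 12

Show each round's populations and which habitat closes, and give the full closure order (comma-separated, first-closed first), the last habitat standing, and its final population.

Closure order: Elkhorn, Fernhollow, Ashgrove, Dunmere
Last habitat: Juniper with 57 animals

Round 1: Ashgrove=12 Dunmere=5 Elkhorn=20 Fernhollow=17 Juniper=3 → close Elkhorn (overflow 14)
  20÷4 = 5 each, +1 to first 0
Round 2: Ashgrove=17 Dunmere=10 Fernhollow=22 Juniper=8 → close Fernhollow (overflow 11)
  22÷3 = 7 each, +1 to first 1
Round 3: Ashgrove=25 Dunmere=17 Juniper=15 → close Ashgrove (overflow 12)
  25÷2 = 12 each, +1 to first 1
Round 4: Dunmere=30 Juniper=27 → close Dunmere (overflow 21)
  30÷1 = 30 each, +1 to first 0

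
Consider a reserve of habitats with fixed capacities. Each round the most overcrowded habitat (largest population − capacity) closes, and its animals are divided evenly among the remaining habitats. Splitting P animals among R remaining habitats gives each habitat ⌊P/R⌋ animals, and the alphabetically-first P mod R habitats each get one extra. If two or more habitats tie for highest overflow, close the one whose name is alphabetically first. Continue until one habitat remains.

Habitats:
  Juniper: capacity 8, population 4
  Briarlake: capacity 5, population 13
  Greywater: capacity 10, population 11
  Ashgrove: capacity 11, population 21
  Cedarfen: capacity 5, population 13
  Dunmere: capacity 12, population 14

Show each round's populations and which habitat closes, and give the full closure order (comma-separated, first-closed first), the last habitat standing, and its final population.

Closure order: Ashgrove, Briarlake, Cedarfen, Dunmere, Greywater
Last habitat: Juniper with 76 animals

Round 1: Ashgrove=21 Briarlake=13 Cedarfen=13 Dunmere=14 Greywater=11 Juniper=4 → close Ashgrove (overflow 10)
  21÷5 = 4 each, +1 to first 1
Round 2: Briarlake=18 Cedarfen=17 Dunmere=18 Greywater=15 Juniper=8 → close Briarlake (overflow 13)
  18÷4 = 4 each, +1 to first 2
Round 3: Cedarfen=22 Dunmere=23 Greywater=19 Juniper=12 → close Cedarfen (overflow 17)
  22÷3 = 7 each, +1 to first 1
Round 4: Dunmere=31 Greywater=26 Juniper=19 → close Dunmere (overflow 19)
  31÷2 = 15 each, +1 to first 1
Round 5: Greywater=42 Juniper=34 → close Greywater (overflow 32)
  42÷1 = 42 each, +1 to first 0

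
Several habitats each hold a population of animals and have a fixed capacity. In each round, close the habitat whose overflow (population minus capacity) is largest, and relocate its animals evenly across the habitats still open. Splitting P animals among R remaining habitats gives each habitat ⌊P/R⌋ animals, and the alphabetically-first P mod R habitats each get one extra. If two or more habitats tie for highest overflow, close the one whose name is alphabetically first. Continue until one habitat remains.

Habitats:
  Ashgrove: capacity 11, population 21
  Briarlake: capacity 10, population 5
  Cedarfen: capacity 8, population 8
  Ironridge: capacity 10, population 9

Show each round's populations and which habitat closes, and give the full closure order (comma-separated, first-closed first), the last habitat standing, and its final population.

Closure order: Ashgrove, Cedarfen, Ironridge
Last habitat: Briarlake with 43 animals

Round 1: Ashgrove=21 Briarlake=5 Cedarfen=8 Ironridge=9 → close Ashgrove (overflow 10)
  21÷3 = 7 each, +1 to first 0
Round 2: Briarlake=12 Cedarfen=15 Ironridge=16 → close Cedarfen (overflow 7)
  15÷2 = 7 each, +1 to first 1
Round 3: Briarlake=20 Ironridge=23 → close Ironridge (overflow 13)
  23÷1 = 23 each, +1 to first 0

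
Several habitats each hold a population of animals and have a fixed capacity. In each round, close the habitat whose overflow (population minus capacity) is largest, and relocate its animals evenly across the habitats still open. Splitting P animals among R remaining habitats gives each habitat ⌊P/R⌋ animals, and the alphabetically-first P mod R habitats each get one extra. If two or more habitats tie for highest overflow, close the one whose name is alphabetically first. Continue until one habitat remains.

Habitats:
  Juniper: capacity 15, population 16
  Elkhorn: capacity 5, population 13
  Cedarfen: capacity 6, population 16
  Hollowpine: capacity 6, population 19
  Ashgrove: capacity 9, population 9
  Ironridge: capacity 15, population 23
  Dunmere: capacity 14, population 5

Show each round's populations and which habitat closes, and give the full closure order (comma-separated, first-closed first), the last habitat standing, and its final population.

Round 1: Ashgrove=9 Cedarfen=16 Dunmere=5 Elkhorn=13 Hollowpine=19 Ironridge=23 Juniper=16 → close Hollowpine (overflow 13)
  19÷6 = 3 each, +1 to first 1
Round 2: Ashgrove=13 Cedarfen=19 Dunmere=8 Elkhorn=16 Ironridge=26 Juniper=19 → close Cedarfen (overflow 13)
  19÷5 = 3 each, +1 to first 4
Round 3: Ashgrove=17 Dunmere=12 Elkhorn=20 Ironridge=30 Juniper=22 → close Elkhorn (overflow 15)
  20÷4 = 5 each, +1 to first 0
Round 4: Ashgrove=22 Dunmere=17 Ironridge=35 Juniper=27 → close Ironridge (overflow 20)
  35÷3 = 11 each, +1 to first 2
Round 5: Ashgrove=34 Dunmere=29 Juniper=38 → close Ashgrove (overflow 25)
  34÷2 = 17 each, +1 to first 0
Round 6: Dunmere=46 Juniper=55 → close Juniper (overflow 40)
  55÷1 = 55 each, +1 to first 0

Closure order: Hollowpine, Cedarfen, Elkhorn, Ironridge, Ashgrove, Juniper
Last habitat: Dunmere with 101 animals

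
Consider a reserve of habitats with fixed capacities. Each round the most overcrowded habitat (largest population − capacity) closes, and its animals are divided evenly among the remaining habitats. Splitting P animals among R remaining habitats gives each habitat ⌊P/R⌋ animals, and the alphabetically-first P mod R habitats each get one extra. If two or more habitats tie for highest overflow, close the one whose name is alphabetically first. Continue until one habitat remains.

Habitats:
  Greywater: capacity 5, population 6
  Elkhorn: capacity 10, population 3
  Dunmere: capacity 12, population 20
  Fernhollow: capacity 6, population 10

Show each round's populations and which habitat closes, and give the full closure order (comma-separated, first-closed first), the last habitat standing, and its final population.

Closure order: Dunmere, Fernhollow, Greywater
Last habitat: Elkhorn with 39 animals

Round 1: Dunmere=20 Elkhorn=3 Fernhollow=10 Greywater=6 → close Dunmere (overflow 8)
  20÷3 = 6 each, +1 to first 2
Round 2: Elkhorn=10 Fernhollow=17 Greywater=12 → close Fernhollow (overflow 11)
  17÷2 = 8 each, +1 to first 1
Round 3: Elkhorn=19 Greywater=20 → close Greywater (overflow 15)
  20÷1 = 20 each, +1 to first 0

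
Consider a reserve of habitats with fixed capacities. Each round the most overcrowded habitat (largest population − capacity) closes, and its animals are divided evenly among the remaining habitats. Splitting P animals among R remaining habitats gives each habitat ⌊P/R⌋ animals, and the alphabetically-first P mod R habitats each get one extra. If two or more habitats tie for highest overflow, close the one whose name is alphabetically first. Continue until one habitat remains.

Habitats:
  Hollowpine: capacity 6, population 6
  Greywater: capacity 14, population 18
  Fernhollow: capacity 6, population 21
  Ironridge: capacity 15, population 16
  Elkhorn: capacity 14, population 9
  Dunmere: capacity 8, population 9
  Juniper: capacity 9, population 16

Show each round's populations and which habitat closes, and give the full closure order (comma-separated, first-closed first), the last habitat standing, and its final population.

Closure order: Fernhollow, Juniper, Greywater, Dunmere, Hollowpine, Ironridge
Last habitat: Elkhorn with 95 animals

Round 1: Dunmere=9 Elkhorn=9 Fernhollow=21 Greywater=18 Hollowpine=6 Ironridge=16 Juniper=16 → close Fernhollow (overflow 15)
  21÷6 = 3 each, +1 to first 3
Round 2: Dunmere=13 Elkhorn=13 Greywater=22 Hollowpine=9 Ironridge=19 Juniper=19 → close Juniper (overflow 10)
  19÷5 = 3 each, +1 to first 4
Round 3: Dunmere=17 Elkhorn=17 Greywater=26 Hollowpine=13 Ironridge=22 → close Greywater (overflow 12)
  26÷4 = 6 each, +1 to first 2
Round 4: Dunmere=24 Elkhorn=24 Hollowpine=19 Ironridge=28 → close Dunmere (overflow 16)
  24÷3 = 8 each, +1 to first 0
Round 5: Elkhorn=32 Hollowpine=27 Ironridge=36 → close Hollowpine (overflow 21)
  27÷2 = 13 each, +1 to first 1
Round 6: Elkhorn=46 Ironridge=49 → close Ironridge (overflow 34)
  49÷1 = 49 each, +1 to first 0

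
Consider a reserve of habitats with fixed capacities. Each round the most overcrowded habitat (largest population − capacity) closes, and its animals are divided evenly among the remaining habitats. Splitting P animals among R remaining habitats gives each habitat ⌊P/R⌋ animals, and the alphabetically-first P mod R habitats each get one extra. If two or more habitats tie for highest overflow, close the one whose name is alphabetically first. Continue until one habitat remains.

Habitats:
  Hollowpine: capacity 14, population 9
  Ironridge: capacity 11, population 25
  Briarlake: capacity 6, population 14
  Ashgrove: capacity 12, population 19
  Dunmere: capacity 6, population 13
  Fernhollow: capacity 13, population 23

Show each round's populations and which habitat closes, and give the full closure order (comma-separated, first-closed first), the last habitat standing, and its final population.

Round 1: Ashgrove=19 Briarlake=14 Dunmere=13 Fernhollow=23 Hollowpine=9 Ironridge=25 → close Ironridge (overflow 14)
  25÷5 = 5 each, +1 to first 0
Round 2: Ashgrove=24 Briarlake=19 Dunmere=18 Fernhollow=28 Hollowpine=14 → close Fernhollow (overflow 15)
  28÷4 = 7 each, +1 to first 0
Round 3: Ashgrove=31 Briarlake=26 Dunmere=25 Hollowpine=21 → close Briarlake (overflow 20)
  26÷3 = 8 each, +1 to first 2
Round 4: Ashgrove=40 Dunmere=34 Hollowpine=29 → close Ashgrove (overflow 28)
  40÷2 = 20 each, +1 to first 0
Round 5: Dunmere=54 Hollowpine=49 → close Dunmere (overflow 48)
  54÷1 = 54 each, +1 to first 0

Closure order: Ironridge, Fernhollow, Briarlake, Ashgrove, Dunmere
Last habitat: Hollowpine with 103 animals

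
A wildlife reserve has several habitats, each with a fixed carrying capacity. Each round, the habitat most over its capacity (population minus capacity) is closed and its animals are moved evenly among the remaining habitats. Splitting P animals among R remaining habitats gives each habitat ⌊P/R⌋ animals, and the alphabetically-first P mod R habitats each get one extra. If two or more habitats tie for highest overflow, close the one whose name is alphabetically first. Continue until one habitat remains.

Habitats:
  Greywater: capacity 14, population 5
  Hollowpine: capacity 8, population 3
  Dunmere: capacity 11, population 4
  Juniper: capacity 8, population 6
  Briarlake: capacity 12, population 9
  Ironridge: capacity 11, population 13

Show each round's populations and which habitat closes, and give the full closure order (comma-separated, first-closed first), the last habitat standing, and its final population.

Closure order: Ironridge, Briarlake, Juniper, Dunmere, Hollowpine
Last habitat: Greywater with 40 animals

Round 1: Briarlake=9 Dunmere=4 Greywater=5 Hollowpine=3 Ironridge=13 Juniper=6 → close Ironridge (overflow 2)
  13÷5 = 2 each, +1 to first 3
Round 2: Briarlake=12 Dunmere=7 Greywater=8 Hollowpine=5 Juniper=8 → close Briarlake (overflow 0)
  12÷4 = 3 each, +1 to first 0
Round 3: Dunmere=10 Greywater=11 Hollowpine=8 Juniper=11 → close Juniper (overflow 3)
  11÷3 = 3 each, +1 to first 2
Round 4: Dunmere=14 Greywater=15 Hollowpine=11 → close Dunmere (overflow 3)
  14÷2 = 7 each, +1 to first 0
Round 5: Greywater=22 Hollowpine=18 → close Hollowpine (overflow 10)
  18÷1 = 18 each, +1 to first 0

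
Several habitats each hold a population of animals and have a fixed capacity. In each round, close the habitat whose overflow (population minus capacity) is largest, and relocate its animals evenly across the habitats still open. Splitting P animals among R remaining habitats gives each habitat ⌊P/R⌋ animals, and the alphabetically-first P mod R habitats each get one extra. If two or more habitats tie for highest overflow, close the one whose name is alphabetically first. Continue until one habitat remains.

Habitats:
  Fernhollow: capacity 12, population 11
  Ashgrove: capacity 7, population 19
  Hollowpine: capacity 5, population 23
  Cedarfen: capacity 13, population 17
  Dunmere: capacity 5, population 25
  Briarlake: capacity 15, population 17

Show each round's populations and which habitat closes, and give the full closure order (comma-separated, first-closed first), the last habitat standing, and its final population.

Closure order: Dunmere, Hollowpine, Ashgrove, Cedarfen, Briarlake
Last habitat: Fernhollow with 112 animals

Round 1: Ashgrove=19 Briarlake=17 Cedarfen=17 Dunmere=25 Fernhollow=11 Hollowpine=23 → close Dunmere (overflow 20)
  25÷5 = 5 each, +1 to first 0
Round 2: Ashgrove=24 Briarlake=22 Cedarfen=22 Fernhollow=16 Hollowpine=28 → close Hollowpine (overflow 23)
  28÷4 = 7 each, +1 to first 0
Round 3: Ashgrove=31 Briarlake=29 Cedarfen=29 Fernhollow=23 → close Ashgrove (overflow 24)
  31÷3 = 10 each, +1 to first 1
Round 4: Briarlake=40 Cedarfen=39 Fernhollow=33 → close Cedarfen (overflow 26)
  39÷2 = 19 each, +1 to first 1
Round 5: Briarlake=60 Fernhollow=52 → close Briarlake (overflow 45)
  60÷1 = 60 each, +1 to first 0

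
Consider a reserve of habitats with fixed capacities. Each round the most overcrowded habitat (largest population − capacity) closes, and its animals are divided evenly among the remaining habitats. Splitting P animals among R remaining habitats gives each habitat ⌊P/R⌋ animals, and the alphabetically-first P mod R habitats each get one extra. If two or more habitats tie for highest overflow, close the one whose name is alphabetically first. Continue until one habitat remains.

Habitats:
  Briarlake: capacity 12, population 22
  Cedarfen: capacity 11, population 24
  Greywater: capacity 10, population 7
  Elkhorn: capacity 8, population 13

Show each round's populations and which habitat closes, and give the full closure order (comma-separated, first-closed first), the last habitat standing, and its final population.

Round 1: Briarlake=22 Cedarfen=24 Elkhorn=13 Greywater=7 → close Cedarfen (overflow 13)
  24÷3 = 8 each, +1 to first 0
Round 2: Briarlake=30 Elkhorn=21 Greywater=15 → close Briarlake (overflow 18)
  30÷2 = 15 each, +1 to first 0
Round 3: Elkhorn=36 Greywater=30 → close Elkhorn (overflow 28)
  36÷1 = 36 each, +1 to first 0

Closure order: Cedarfen, Briarlake, Elkhorn
Last habitat: Greywater with 66 animals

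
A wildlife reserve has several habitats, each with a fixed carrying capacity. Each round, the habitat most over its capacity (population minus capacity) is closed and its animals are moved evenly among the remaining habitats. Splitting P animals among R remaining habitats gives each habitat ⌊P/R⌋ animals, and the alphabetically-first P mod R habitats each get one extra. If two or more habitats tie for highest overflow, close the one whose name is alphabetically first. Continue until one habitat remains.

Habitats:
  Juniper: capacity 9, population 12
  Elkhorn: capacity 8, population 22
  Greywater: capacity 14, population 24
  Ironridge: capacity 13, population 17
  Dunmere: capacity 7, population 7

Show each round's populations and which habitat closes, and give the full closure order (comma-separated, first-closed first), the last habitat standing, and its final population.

Round 1: Dunmere=7 Elkhorn=22 Greywater=24 Ironridge=17 Juniper=12 → close Elkhorn (overflow 14)
  22÷4 = 5 each, +1 to first 2
Round 2: Dunmere=13 Greywater=30 Ironridge=22 Juniper=17 → close Greywater (overflow 16)
  30÷3 = 10 each, +1 to first 0
Round 3: Dunmere=23 Ironridge=32 Juniper=27 → close Ironridge (overflow 19)
  32÷2 = 16 each, +1 to first 0
Round 4: Dunmere=39 Juniper=43 → close Juniper (overflow 34)
  43÷1 = 43 each, +1 to first 0

Closure order: Elkhorn, Greywater, Ironridge, Juniper
Last habitat: Dunmere with 82 animals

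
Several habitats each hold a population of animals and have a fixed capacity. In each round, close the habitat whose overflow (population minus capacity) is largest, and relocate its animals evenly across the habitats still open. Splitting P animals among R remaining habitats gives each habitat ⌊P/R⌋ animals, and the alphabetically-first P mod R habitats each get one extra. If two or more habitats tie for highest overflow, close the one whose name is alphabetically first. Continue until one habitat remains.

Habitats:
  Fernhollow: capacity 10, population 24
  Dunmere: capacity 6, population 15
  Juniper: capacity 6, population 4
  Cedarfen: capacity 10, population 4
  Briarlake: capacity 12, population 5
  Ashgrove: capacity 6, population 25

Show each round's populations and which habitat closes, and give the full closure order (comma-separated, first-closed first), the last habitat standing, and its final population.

Round 1: Ashgrove=25 Briarlake=5 Cedarfen=4 Dunmere=15 Fernhollow=24 Juniper=4 → close Ashgrove (overflow 19)
  25÷5 = 5 each, +1 to first 0
Round 2: Briarlake=10 Cedarfen=9 Dunmere=20 Fernhollow=29 Juniper=9 → close Fernhollow (overflow 19)
  29÷4 = 7 each, +1 to first 1
Round 3: Briarlake=18 Cedarfen=16 Dunmere=27 Juniper=16 → close Dunmere (overflow 21)
  27÷3 = 9 each, +1 to first 0
Round 4: Briarlake=27 Cedarfen=25 Juniper=25 → close Juniper (overflow 19)
  25÷2 = 12 each, +1 to first 1
Round 5: Briarlake=40 Cedarfen=37 → close Briarlake (overflow 28)
  40÷1 = 40 each, +1 to first 0

Closure order: Ashgrove, Fernhollow, Dunmere, Juniper, Briarlake
Last habitat: Cedarfen with 77 animals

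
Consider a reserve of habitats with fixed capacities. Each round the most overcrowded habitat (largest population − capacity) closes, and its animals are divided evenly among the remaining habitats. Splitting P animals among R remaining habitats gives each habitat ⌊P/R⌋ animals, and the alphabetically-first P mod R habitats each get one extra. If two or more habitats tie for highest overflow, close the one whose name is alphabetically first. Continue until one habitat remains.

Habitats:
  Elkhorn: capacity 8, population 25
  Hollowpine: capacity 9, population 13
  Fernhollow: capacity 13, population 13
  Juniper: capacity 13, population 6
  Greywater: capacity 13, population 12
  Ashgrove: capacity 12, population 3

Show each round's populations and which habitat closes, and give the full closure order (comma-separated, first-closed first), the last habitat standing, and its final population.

Closure order: Elkhorn, Hollowpine, Fernhollow, Greywater, Ashgrove
Last habitat: Juniper with 72 animals

Round 1: Ashgrove=3 Elkhorn=25 Fernhollow=13 Greywater=12 Hollowpine=13 Juniper=6 → close Elkhorn (overflow 17)
  25÷5 = 5 each, +1 to first 0
Round 2: Ashgrove=8 Fernhollow=18 Greywater=17 Hollowpine=18 Juniper=11 → close Hollowpine (overflow 9)
  18÷4 = 4 each, +1 to first 2
Round 3: Ashgrove=13 Fernhollow=23 Greywater=21 Juniper=15 → close Fernhollow (overflow 10)
  23÷3 = 7 each, +1 to first 2
Round 4: Ashgrove=21 Greywater=29 Juniper=22 → close Greywater (overflow 16)
  29÷2 = 14 each, +1 to first 1
Round 5: Ashgrove=36 Juniper=36 → close Ashgrove (overflow 24)
  36÷1 = 36 each, +1 to first 0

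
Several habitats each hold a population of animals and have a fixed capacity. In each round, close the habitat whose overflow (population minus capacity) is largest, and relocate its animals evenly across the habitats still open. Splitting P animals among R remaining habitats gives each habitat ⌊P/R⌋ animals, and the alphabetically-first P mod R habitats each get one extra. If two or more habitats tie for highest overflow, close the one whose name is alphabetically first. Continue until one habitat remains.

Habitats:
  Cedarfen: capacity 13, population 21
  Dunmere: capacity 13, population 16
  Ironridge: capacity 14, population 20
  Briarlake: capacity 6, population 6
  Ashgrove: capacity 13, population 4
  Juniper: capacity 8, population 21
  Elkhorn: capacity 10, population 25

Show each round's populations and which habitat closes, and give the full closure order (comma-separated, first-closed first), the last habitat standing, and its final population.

Round 1: Ashgrove=4 Briarlake=6 Cedarfen=21 Dunmere=16 Elkhorn=25 Ironridge=20 Juniper=21 → close Elkhorn (overflow 15)
  25÷6 = 4 each, +1 to first 1
Round 2: Ashgrove=9 Briarlake=10 Cedarfen=25 Dunmere=20 Ironridge=24 Juniper=25 → close Juniper (overflow 17)
  25÷5 = 5 each, +1 to first 0
Round 3: Ashgrove=14 Briarlake=15 Cedarfen=30 Dunmere=25 Ironridge=29 → close Cedarfen (overflow 17)
  30÷4 = 7 each, +1 to first 2
Round 4: Ashgrove=22 Briarlake=23 Dunmere=32 Ironridge=36 → close Ironridge (overflow 22)
  36÷3 = 12 each, +1 to first 0
Round 5: Ashgrove=34 Briarlake=35 Dunmere=44 → close Dunmere (overflow 31)
  44÷2 = 22 each, +1 to first 0
Round 6: Ashgrove=56 Briarlake=57 → close Briarlake (overflow 51)
  57÷1 = 57 each, +1 to first 0

Closure order: Elkhorn, Juniper, Cedarfen, Ironridge, Dunmere, Briarlake
Last habitat: Ashgrove with 113 animals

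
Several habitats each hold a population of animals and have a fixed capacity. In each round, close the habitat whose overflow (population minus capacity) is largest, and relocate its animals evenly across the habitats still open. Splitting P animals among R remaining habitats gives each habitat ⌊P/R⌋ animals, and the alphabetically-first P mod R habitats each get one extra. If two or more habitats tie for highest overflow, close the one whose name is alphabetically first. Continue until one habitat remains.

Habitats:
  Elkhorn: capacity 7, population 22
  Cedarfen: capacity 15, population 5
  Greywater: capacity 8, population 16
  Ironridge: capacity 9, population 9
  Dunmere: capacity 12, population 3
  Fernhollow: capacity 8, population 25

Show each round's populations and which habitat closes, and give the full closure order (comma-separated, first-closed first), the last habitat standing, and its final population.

Closure order: Fernhollow, Elkhorn, Greywater, Ironridge, Cedarfen
Last habitat: Dunmere with 80 animals

Round 1: Cedarfen=5 Dunmere=3 Elkhorn=22 Fernhollow=25 Greywater=16 Ironridge=9 → close Fernhollow (overflow 17)
  25÷5 = 5 each, +1 to first 0
Round 2: Cedarfen=10 Dunmere=8 Elkhorn=27 Greywater=21 Ironridge=14 → close Elkhorn (overflow 20)
  27÷4 = 6 each, +1 to first 3
Round 3: Cedarfen=17 Dunmere=15 Greywater=28 Ironridge=20 → close Greywater (overflow 20)
  28÷3 = 9 each, +1 to first 1
Round 4: Cedarfen=27 Dunmere=24 Ironridge=29 → close Ironridge (overflow 20)
  29÷2 = 14 each, +1 to first 1
Round 5: Cedarfen=42 Dunmere=38 → close Cedarfen (overflow 27)
  42÷1 = 42 each, +1 to first 0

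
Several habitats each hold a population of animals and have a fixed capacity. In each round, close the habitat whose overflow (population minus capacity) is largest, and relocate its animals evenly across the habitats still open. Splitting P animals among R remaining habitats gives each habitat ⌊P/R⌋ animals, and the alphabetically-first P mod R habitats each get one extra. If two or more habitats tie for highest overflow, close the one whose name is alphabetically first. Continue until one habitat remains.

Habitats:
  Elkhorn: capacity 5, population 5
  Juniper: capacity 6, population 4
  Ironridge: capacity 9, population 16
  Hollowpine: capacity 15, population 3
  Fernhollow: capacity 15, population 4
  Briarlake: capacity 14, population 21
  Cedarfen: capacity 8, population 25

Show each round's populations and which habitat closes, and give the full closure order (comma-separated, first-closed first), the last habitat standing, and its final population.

Closure order: Cedarfen, Briarlake, Ironridge, Elkhorn, Juniper, Fernhollow
Last habitat: Hollowpine with 78 animals

Round 1: Briarlake=21 Cedarfen=25 Elkhorn=5 Fernhollow=4 Hollowpine=3 Ironridge=16 Juniper=4 → close Cedarfen (overflow 17)
  25÷6 = 4 each, +1 to first 1
Round 2: Briarlake=26 Elkhorn=9 Fernhollow=8 Hollowpine=7 Ironridge=20 Juniper=8 → close Briarlake (overflow 12)
  26÷5 = 5 each, +1 to first 1
Round 3: Elkhorn=15 Fernhollow=13 Hollowpine=12 Ironridge=25 Juniper=13 → close Ironridge (overflow 16)
  25÷4 = 6 each, +1 to first 1
Round 4: Elkhorn=22 Fernhollow=19 Hollowpine=18 Juniper=19 → close Elkhorn (overflow 17)
  22÷3 = 7 each, +1 to first 1
Round 5: Fernhollow=27 Hollowpine=25 Juniper=26 → close Juniper (overflow 20)
  26÷2 = 13 each, +1 to first 0
Round 6: Fernhollow=40 Hollowpine=38 → close Fernhollow (overflow 25)
  40÷1 = 40 each, +1 to first 0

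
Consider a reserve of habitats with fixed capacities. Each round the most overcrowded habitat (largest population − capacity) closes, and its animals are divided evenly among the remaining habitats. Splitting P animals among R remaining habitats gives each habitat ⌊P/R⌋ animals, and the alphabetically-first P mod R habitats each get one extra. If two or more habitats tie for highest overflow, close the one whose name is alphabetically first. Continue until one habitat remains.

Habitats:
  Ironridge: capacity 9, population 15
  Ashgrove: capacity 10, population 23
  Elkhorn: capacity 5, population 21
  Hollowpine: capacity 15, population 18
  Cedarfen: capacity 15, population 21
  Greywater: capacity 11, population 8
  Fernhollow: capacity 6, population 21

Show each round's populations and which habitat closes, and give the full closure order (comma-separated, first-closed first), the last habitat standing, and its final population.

Round 1: Ashgrove=23 Cedarfen=21 Elkhorn=21 Fernhollow=21 Greywater=8 Hollowpine=18 Ironridge=15 → close Elkhorn (overflow 16)
  21÷6 = 3 each, +1 to first 3
Round 2: Ashgrove=27 Cedarfen=25 Fernhollow=25 Greywater=11 Hollowpine=21 Ironridge=18 → close Fernhollow (overflow 19)
  25÷5 = 5 each, +1 to first 0
Round 3: Ashgrove=32 Cedarfen=30 Greywater=16 Hollowpine=26 Ironridge=23 → close Ashgrove (overflow 22)
  32÷4 = 8 each, +1 to first 0
Round 4: Cedarfen=38 Greywater=24 Hollowpine=34 Ironridge=31 → close Cedarfen (overflow 23)
  38÷3 = 12 each, +1 to first 2
Round 5: Greywater=37 Hollowpine=47 Ironridge=43 → close Ironridge (overflow 34)
  43÷2 = 21 each, +1 to first 1
Round 6: Greywater=59 Hollowpine=68 → close Hollowpine (overflow 53)
  68÷1 = 68 each, +1 to first 0

Closure order: Elkhorn, Fernhollow, Ashgrove, Cedarfen, Ironridge, Hollowpine
Last habitat: Greywater with 127 animals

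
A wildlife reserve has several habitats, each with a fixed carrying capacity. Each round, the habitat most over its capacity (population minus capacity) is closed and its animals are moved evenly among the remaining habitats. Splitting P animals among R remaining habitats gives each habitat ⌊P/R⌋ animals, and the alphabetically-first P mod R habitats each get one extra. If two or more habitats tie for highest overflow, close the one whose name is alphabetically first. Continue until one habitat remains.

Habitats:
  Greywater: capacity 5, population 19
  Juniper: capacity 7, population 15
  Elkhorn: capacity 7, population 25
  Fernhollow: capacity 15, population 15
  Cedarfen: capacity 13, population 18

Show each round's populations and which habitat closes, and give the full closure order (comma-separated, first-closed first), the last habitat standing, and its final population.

Round 1: Cedarfen=18 Elkhorn=25 Fernhollow=15 Greywater=19 Juniper=15 → close Elkhorn (overflow 18)
  25÷4 = 6 each, +1 to first 1
Round 2: Cedarfen=25 Fernhollow=21 Greywater=25 Juniper=21 → close Greywater (overflow 20)
  25÷3 = 8 each, +1 to first 1
Round 3: Cedarfen=34 Fernhollow=29 Juniper=29 → close Juniper (overflow 22)
  29÷2 = 14 each, +1 to first 1
Round 4: Cedarfen=49 Fernhollow=43 → close Cedarfen (overflow 36)
  49÷1 = 49 each, +1 to first 0

Closure order: Elkhorn, Greywater, Juniper, Cedarfen
Last habitat: Fernhollow with 92 animals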